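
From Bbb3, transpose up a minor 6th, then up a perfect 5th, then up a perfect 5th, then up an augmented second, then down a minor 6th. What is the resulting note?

A minor sixth up from Bbb3 is Gbb4.
A perfect fifth up from Gbb4 is Dbb5.
Dbb5 up a perfect fifth → Abb5 (7 semitones).
Abb5 up an augmented second → Bb5 (3 semitones).
Down a minor sixth from Bb5: D5 (8 semitones down).

D5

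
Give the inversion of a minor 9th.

First reduce the compound minor ninth to its simple form, a minor second.
Inverted interval numbers add to nine, so a second pairs with a seventh (2 + 7 = 9).
The quality also flips — minor becomes major — giving a major seventh.

M7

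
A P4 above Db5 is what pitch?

Gb5

Counting four letter names up from D lands on G.
A perfect fourth is 5 semitones; 5 semitones up from Db5 gives Gb5.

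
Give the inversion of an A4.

diminished 5th

The rule of nine gives the new number: 9 − 4 = 5, so a fourth becomes a fifth.
Quality inverts too: augmented becomes diminished. That makes the inversion a diminished fifth.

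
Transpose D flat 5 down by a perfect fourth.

A flat 4

The fourth takes the letter from D down to A.
Moving 5 semitones down from Db5 (the size of a perfect fourth) reaches Ab4.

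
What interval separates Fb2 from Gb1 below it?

minor 7th

Descending from Fb2 to Gb1 is the same interval as ascending Gb1 to Fb2.
G to F spans seven letter names (G-A-B-C-D-E-F): a seventh.
Gb1 to Fb2 is 10 semitones, a half step short of the major seventh (11), so this is minor.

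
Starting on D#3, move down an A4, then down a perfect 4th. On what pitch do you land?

E2

D#3 down an augmented fourth → A2 (6 semitones).
Down a perfect fourth from A2: E2 (5 semitones down).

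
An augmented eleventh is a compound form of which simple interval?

Each octave removed subtracts seven from the number: 11 − 7 = 4.
So an augmented eleventh is an octave plus an augmented fourth. The quality is unchanged.

augmented fourth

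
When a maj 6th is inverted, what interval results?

m3

The rule of nine gives the new number: 9 − 6 = 3, so a sixth becomes a third.
Quality inverts too: major becomes minor. That makes the inversion a minor third.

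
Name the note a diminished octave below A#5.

A##4

The letter stays A (same as the start), shifted an octave down.
A diminished octave spans 11 semitones, so from A#5 the target pitch is A##4.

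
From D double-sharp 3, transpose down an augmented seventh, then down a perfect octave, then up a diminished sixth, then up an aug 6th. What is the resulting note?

An augmented seventh down from D##3 is E2.
Down a perfect octave from E2: E1 (12 semitones down).
Up a diminished sixth from E1: Cb2 (7 semitones up).
Cb2 up an augmented sixth → A2 (10 semitones).

A 2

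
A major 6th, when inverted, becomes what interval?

The rule of nine gives the new number: 9 − 6 = 3, so a sixth becomes a third.
Quality inverts too: major becomes minor. That makes the inversion a minor third.

minor 3rd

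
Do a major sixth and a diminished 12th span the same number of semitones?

No

9 semitones (major sixth) vs 18 semitones (diminished twelfth): not equal.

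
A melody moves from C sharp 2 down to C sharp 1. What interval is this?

Descending from C#2 to C#1 is the same interval as ascending C#1 to C#2.
C to C is the same letter name, plus an octave — that makes it an octave of some quality.
C#1 to C#2 is 12 semitones, matching the perfect octave exactly, so the quality is perfect.

perfect 8th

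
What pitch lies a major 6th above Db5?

Bb5

Counting six letter names up from D lands on B.
A major sixth spans 9 semitones, so from Db5 the target pitch is Bb5.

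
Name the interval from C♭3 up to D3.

C to D spans two letter names (C-D): a second.
A major second would be 2 semitones; Cb3 to D3 is 3, one semitone wider, so the interval is augmented.

augmented 2nd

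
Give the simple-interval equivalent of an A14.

Each octave removed subtracts seven from the number: 14 − 7 = 7.
That makes an augmented fourteenth a compound augmented seventh — an octave plus an augmented seventh.

augmented seventh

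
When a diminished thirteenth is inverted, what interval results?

A3

First reduce the compound diminished thirteenth to its simple form, a diminished sixth.
Interval numbers invert to sum to nine: 6 + 3 = 9, so a sixth inverts to a third.
The quality also flips — diminished becomes augmented — giving an augmented third.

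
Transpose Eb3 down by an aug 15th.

Ebb1

For a fifteenth the letter name doesn't change: still E, two octaves down.
Moving 25 semitones down from Eb3 (the size of an augmented fifteenth) reaches Ebb1.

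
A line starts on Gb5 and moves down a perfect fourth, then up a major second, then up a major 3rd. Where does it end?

Gb5 down a perfect fourth → Db5 (5 semitones).
Db5 up a major second → Eb5 (2 semitones).
Up a major third from Eb5: G5 (4 semitones up).

G5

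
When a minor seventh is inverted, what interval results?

major 2nd

Interval numbers invert to sum to nine: 7 + 2 = 9, so a seventh inverts to a second.
Quality inverts too: minor becomes major. That makes the inversion a major second.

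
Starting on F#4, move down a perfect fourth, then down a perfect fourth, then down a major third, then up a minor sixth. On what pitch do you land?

C4

F#4 down a perfect fourth → C#4 (5 semitones).
A perfect fourth down from C#4 is G#3.
A major third down from G#3 is E3.
Up a minor sixth from E3: C4 (8 semitones up).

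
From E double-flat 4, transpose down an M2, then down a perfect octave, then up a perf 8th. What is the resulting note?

D double-flat 4

Ebb4 down a major second → Dbb4 (2 semitones).
Dbb4 down a perfect octave → Dbb3 (12 semitones).
Up a perfect octave from Dbb3: Dbb4 (12 semitones up).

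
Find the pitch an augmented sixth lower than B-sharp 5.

D 5

Counting six letter names down from B lands on D.
An augmented sixth is 10 semitones; 10 semitones down from B#5 gives D5.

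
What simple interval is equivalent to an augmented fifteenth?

augmented 8th

Each octave removed subtracts seven from the number: 15 − 7 = 8.
So an augmented fifteenth is an octave plus an augmented octave. The quality is unchanged.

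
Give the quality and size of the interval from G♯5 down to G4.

Descending from G#5 to G4 is the same interval as ascending G4 to G#5.
G to G is the same letter name, plus an octave, so the interval is some kind of octave.
G4 to G#5 spans 13 semitones — one semitone wider than the perfect octave (12) — giving an augmented octave.

augmented octave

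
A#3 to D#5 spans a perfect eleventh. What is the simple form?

P4

Each octave removed subtracts seven from the number: 11 − 7 = 4.
Quality carries through unchanged, so the simple form is a perfect fourth.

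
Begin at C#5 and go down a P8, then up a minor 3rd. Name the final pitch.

E4

A perfect octave down from C#5 is C#4.
A minor third up from C#4 is E4.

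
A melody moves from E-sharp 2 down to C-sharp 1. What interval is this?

M10

Descending from E#2 to C#1 is the same interval as ascending C#1 to E#2.
C to E spans three letter names (C-D-E), plus an octave, so the interval is some kind of tenth.
The major tenth spans 16 semitones, and C#1 to E#2 is exactly 16 semitones — so this is a major tenth.
(Equivalently, a compound major third: a major third plus an octave.)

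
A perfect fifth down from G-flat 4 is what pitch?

Counting five letter names down from G lands on C.
A perfect fifth is 7 semitones; 7 semitones down from Gb4 gives Cb4.

C-flat 4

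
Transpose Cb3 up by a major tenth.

Eb4

Three letters up from C (plus an octave) reaches E.
A major tenth is 16 semitones; 16 semitones up from Cb3 gives Eb4.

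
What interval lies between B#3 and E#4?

P4

B to E spans four letter names (B-C-D-E): a fourth.
The perfect fourth spans 5 semitones, and B#3 to E#4 is exactly 5 semitones — so this is a perfect fourth.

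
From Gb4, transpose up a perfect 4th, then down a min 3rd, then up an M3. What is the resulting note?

C5

Up a perfect fourth from Gb4: Cb5 (5 semitones up).
Cb5 down a minor third → Ab4 (3 semitones).
A major third up from Ab4 is C5.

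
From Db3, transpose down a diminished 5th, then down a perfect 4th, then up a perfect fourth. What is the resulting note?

G2

Db3 down a diminished fifth → G2 (6 semitones).
Down a perfect fourth from G2: D2 (5 semitones down).
D2 up a perfect fourth → G2 (5 semitones).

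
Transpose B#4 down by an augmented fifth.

Five letter names down from B: E.
Moving 8 semitones down from B#4 (the size of an augmented fifth) reaches E4.

E4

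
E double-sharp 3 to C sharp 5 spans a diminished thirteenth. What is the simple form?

Subtracting seven from the interval number removes an octave: 13 − 7 = 6.
So a diminished thirteenth is an octave plus a diminished sixth. The quality is unchanged.

d6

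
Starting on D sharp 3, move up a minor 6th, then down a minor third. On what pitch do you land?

G sharp 3

A minor sixth up from D#3 is B3.
Down a minor third from B3: G#3 (3 semitones down).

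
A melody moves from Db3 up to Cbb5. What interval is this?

diminished fourteenth

D to C spans seven letter names (D-E-F-G-A-B-C), plus an octave, so the interval is some kind of fourteenth.
A major fourteenth would be 23 semitones; Db3 to Cbb5 is 21, two semitones narrower, so the interval is diminished.
(Equivalently, a compound diminished seventh: a diminished seventh plus an octave.)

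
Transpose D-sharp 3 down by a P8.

For an octave the letter name doesn't change: still D, an octave down.
A perfect octave is 12 semitones; 12 semitones down from D#3 gives D#2.

D-sharp 2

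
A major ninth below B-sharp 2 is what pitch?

Two letters down from B (plus an octave) reaches A.
A major ninth spans 14 semitones, so from B#2 the target pitch is A#1.

A-sharp 1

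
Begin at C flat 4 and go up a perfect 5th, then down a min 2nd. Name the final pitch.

F 4

Cb4 up a perfect fifth → Gb4 (7 semitones).
A minor second down from Gb4 is F4.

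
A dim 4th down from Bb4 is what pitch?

The fourth takes the letter from B down to F.
Moving 4 semitones down from Bb4 (the size of a diminished fourth) reaches F#4.

F#4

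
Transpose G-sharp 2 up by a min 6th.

Six letter names up from G: E.
Moving 8 semitones up from G#2 (the size of a minor sixth) reaches E3.

E 3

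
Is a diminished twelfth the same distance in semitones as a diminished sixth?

A diminished twelfth is 18 semitones but a diminished sixth is 7 semitones — different sizes.

No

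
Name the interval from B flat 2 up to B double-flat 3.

diminished octave

B to B is the same letter name, plus an octave: an octave.
Bb2 to Bbb3 spans 11 semitones — one semitone narrower than the perfect octave (12) — giving a diminished octave.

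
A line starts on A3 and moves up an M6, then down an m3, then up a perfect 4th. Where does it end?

A3 up a major sixth → F#4 (9 semitones).
F#4 down a minor third → D#4 (3 semitones).
Up a perfect fourth from D#4: G#4 (5 semitones up).

G#4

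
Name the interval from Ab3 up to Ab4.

perfect octave

A to A is the same letter name, plus an octave, so the interval is some kind of octave.
The perfect octave spans 12 semitones, and Ab3 to Ab4 is exactly 12 semitones — so this is a perfect octave.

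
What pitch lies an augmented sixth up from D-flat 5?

Counting six letter names up from D lands on B.
An augmented sixth is 10 semitones; 10 semitones up from Db5 gives B5.

B 5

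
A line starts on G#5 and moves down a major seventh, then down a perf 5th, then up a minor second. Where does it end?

A major seventh down from G#5 is A4.
Down a perfect fifth from A4: D4 (7 semitones down).
D4 up a minor second → Eb4 (1 semitone).

Eb4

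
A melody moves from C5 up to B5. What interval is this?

major seventh

C to B spans seven letter names (C-D-E-F-G-A-B): a seventh.
The major seventh spans 11 semitones, and C5 to B5 is exactly 11 semitones — so this is a major seventh.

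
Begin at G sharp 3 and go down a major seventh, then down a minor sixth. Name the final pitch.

C sharp 2

Down a major seventh from G#3: A2 (11 semitones down).
Down a minor sixth from A2: C#2 (8 semitones down).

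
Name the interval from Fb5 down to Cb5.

Descending from Fb5 to Cb5 is the same interval as ascending Cb5 to Fb5.
C to F spans four letter names (C-D-E-F), so the interval is some kind of fourth.
Counting semitones, Cb5→Fb5 is 5, which is the perfect fourth.

perfect fourth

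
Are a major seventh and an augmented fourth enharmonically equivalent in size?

No

11 semitones (major seventh) vs 6 semitones (augmented fourth): not equal.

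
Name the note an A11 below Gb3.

Four letters down from G (plus an octave) reaches D.
An augmented eleventh is 18 semitones; 18 semitones down from Gb3 gives Dbb2.

Dbb2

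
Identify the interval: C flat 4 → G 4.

C to G spans five letter names (C-D-E-F-G), so the interval is some kind of fifth.
Cb4 to G4 spans 8 semitones — one semitone wider than the perfect fifth (7) — giving an augmented fifth.

augmented fifth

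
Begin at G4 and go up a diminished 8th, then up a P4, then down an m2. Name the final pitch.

Bb5

A diminished octave up from G4 is Gb5.
A perfect fourth up from Gb5 is Cb6.
A minor second down from Cb6 is Bb5.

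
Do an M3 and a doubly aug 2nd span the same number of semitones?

Yes

A major third spans 4 semitones, and a doubly augmented second also spans 4 semitones — they're enharmonic.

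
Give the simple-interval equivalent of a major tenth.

major third

Take out an octave (7 from the number): 10 − 7 = 3.
Quality carries through unchanged, so the simple form is a major third.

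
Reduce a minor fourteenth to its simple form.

Subtracting seven from the interval number removes an octave: 14 − 7 = 7.
Quality carries through unchanged, so the simple form is a minor seventh.

minor seventh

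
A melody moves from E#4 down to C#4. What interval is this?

Descending from E#4 to C#4 is the same interval as ascending C#4 to E#4.
C to E spans three letter names (C-D-E), so the interval is some kind of third.
C#4 to E#4 is 4 semitones, matching the major third exactly, so the quality is major.

major third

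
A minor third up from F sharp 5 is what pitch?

Three letter names up from F: A.
A minor third spans 3 semitones, so from F#5 the target pitch is A5.

A 5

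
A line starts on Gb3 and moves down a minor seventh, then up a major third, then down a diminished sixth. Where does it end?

Gb3 down a minor seventh → Ab2 (10 semitones).
Ab2 up a major third → C3 (4 semitones).
A diminished sixth down from C3 is E#2.

E#2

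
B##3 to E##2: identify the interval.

Descending from B##3 to E##2 is the same interval as ascending E##2 to B##3.
E to B spans five letter names (E-F-G-A-B), plus an octave: a twelfth.
The perfect twelfth spans 19 semitones, and E##2 to B##3 is exactly 19 semitones — so this is a perfect twelfth.
(Equivalently, a compound perfect fifth: a perfect fifth plus an octave.)

perfect twelfth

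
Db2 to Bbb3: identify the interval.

minor thirteenth

D to B spans six letter names (D-E-F-G-A-B), plus an octave: a thirteenth.
A major thirteenth would be 21 semitones, but Db2 to Bbb3 is 20 — one semitone narrower, making it a minor thirteenth.
(Equivalently, a compound minor sixth: a minor sixth plus an octave.)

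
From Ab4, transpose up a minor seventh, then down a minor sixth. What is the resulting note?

Bb4

A minor seventh up from Ab4 is Gb5.
A minor sixth down from Gb5 is Bb4.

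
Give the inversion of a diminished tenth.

First reduce the compound diminished tenth to its simple form, a diminished third.
Interval numbers invert to sum to nine: 3 + 6 = 9, so a third inverts to a sixth.
Quality inverts too: diminished becomes augmented. That makes the inversion an augmented sixth.

augmented 6th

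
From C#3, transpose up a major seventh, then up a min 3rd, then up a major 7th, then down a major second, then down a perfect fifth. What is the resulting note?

E#4

Up a major seventh from C#3: B#3 (11 semitones up).
Up a minor third from B#3: D#4 (3 semitones up).
A major seventh up from D#4 is C##5.
Down a major second from C##5: B#4 (2 semitones down).
Down a perfect fifth from B#4: E#4 (7 semitones down).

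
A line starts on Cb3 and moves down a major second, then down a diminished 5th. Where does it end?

Cb3 down a major second → Bbb2 (2 semitones).
A diminished fifth down from Bbb2 is Eb2.

Eb2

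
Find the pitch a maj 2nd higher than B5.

C#6

Counting two letter names up from B lands on C.
Moving 2 semitones up from B5 (the size of a major second) reaches C#6.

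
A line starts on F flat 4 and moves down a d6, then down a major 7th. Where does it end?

A diminished sixth down from Fb4 is A3.
Down a major seventh from A3: Bb2 (11 semitones down).

B flat 2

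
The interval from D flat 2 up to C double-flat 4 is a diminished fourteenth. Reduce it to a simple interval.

Each octave removed subtracts seven from the number: 14 − 7 = 7.
That makes a diminished fourteenth a compound diminished seventh — an octave plus a diminished seventh.

d7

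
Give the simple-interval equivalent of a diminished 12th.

diminished 5th

Take out an octave (7 from the number): 12 − 7 = 5.
So a diminished twelfth is an octave plus a diminished fifth. The quality is unchanged.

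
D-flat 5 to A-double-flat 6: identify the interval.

d12

D to A spans five letter names (D-E-F-G-A), plus an octave: a twelfth.
Db5 to Abb6 spans 18 semitones — one semitone narrower than the perfect twelfth (19) — giving a diminished twelfth.
(Equivalently, a compound diminished fifth: a diminished fifth plus an octave.)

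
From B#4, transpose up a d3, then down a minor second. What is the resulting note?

C#5

A diminished third up from B#4 is D5.
D5 down a minor second → C#5 (1 semitone).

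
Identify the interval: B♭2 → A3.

B to A spans seven letter names (B-C-D-E-F-G-A) — that makes it a seventh of some quality.
Counting semitones, Bb2→A3 is 11, which is the major seventh.

M7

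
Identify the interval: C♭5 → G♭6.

C to G spans five letter names (C-D-E-F-G), plus an octave, so the interval is some kind of twelfth.
Cb5 to Gb6 is 19 semitones, matching the perfect twelfth exactly, so the quality is perfect.
(Equivalently, a compound perfect fifth: a perfect fifth plus an octave.)

perfect twelfth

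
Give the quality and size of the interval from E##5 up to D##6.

E to D spans seven letter names (E-F-G-A-B-C-D) — that makes it a seventh of some quality.
A major seventh would be 11 semitones, but E##5 to D##6 is 10 — one semitone narrower, making it a minor seventh.

minor seventh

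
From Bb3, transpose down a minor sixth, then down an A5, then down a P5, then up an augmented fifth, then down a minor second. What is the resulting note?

Bb3 down a minor sixth → D3 (8 semitones).
D3 down an augmented fifth → Gb2 (8 semitones).
A perfect fifth down from Gb2 is Cb2.
An augmented fifth up from Cb2 is G2.
Down a minor second from G2: F#2 (1 semitone down).

F#2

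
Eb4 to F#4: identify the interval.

augmented second

E to F spans two letter names (E-F), so the interval is some kind of second.
Eb4 to F#4 spans 3 semitones — one semitone wider than the major second (2) — giving an augmented second.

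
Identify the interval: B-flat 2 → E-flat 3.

B to E spans four letter names (B-C-D-E) — that makes it a fourth of some quality.
The perfect fourth spans 5 semitones, and Bb2 to Eb3 is exactly 5 semitones — so this is a perfect fourth.

perfect fourth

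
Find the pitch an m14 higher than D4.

C6

The fourteenth's letter: D up seven letter names plus an octave → C.
A minor fourteenth is 22 semitones; 22 semitones up from D4 gives C6.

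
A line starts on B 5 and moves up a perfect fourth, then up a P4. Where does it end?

A 6

B5 up a perfect fourth → E6 (5 semitones).
Up a perfect fourth from E6: A6 (5 semitones up).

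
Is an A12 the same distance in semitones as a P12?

No

20 semitones (augmented twelfth) vs 19 semitones (perfect twelfth): not equal.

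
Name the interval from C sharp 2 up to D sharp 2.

major second

C to D spans two letter names (C-D) — that makes it a second of some quality.
The major second spans 2 semitones, and C#2 to D#2 is exactly 2 semitones — so this is a major second.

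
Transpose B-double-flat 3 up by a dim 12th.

Five letters up from B (plus an octave) reaches F.
A diminished twelfth spans 18 semitones, so from Bbb3 the target pitch is Fbb5.

F-double-flat 5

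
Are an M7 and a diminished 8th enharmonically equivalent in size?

A major seventh = 11 semitones = a diminished octave; enharmonically equal.

Yes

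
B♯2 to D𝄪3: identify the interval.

B to D spans three letter names (B-C-D): a third.
B#2 to D##3 is 4 semitones, matching the major third exactly, so the quality is major.

M3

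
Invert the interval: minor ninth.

First reduce the compound minor ninth to its simple form, a minor second.
The rule of nine gives the new number: 9 − 2 = 7, so a second becomes a seventh.
The quality also flips — minor becomes major — giving a major seventh.

M7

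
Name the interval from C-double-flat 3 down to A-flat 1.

Descending from Cbb3 to Ab1 is the same interval as ascending Ab1 to Cbb3.
A to C spans three letter names (A-B-C), plus an octave: a tenth.
Ab1 to Cbb3 spans 14 semitones — two semitones narrower than the major tenth (16) — giving a diminished tenth.
(Equivalently, a compound diminished third: a diminished third plus an octave.)

diminished tenth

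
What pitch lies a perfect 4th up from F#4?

B4

The fourth takes the letter from F up to B.
A perfect fourth is 5 semitones; 5 semitones up from F#4 gives B4.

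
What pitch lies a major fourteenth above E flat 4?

D 6

Seven letters up from E (plus an octave) reaches D.
Moving 23 semitones up from Eb4 (the size of a major fourteenth) reaches D6.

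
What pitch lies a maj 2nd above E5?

The second takes the letter from E up to F.
A major second spans 2 semitones, so from E5 the target pitch is F#5.

F#5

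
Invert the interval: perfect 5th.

perfect fourth

Interval numbers invert to sum to nine: 5 + 4 = 9, so a fifth inverts to a fourth.
And perfect stays perfect under inversion, so we get a perfect fourth.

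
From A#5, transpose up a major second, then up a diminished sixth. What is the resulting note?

A#5 up a major second → B#5 (2 semitones).
A diminished sixth up from B#5 is G6.

G6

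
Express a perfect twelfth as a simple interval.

Subtracting seven from the interval number removes an octave: 12 − 7 = 5.
That makes a perfect twelfth a compound perfect fifth — an octave plus a perfect fifth.

perfect 5th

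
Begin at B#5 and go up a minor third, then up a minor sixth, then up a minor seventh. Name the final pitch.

A7

A minor third up from B#5 is D#6.
Up a minor sixth from D#6: B6 (8 semitones up).
A minor seventh up from B6 is A7.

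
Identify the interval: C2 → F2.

P4

C to F spans four letter names (C-D-E-F), so the interval is some kind of fourth.
The perfect fourth spans 5 semitones, and C2 to F2 is exactly 5 semitones — so this is a perfect fourth.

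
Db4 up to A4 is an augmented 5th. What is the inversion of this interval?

Inverted interval numbers add to nine, so a fifth pairs with a fourth (5 + 4 = 9).
The quality also flips — augmented becomes diminished — giving a diminished fourth.

d4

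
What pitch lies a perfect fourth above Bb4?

The fourth takes the letter from B up to E.
Moving 5 semitones up from Bb4 (the size of a perfect fourth) reaches Eb5.

Eb5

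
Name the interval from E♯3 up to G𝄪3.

M3

E to G spans three letter names (E-F-G), so the interval is some kind of third.
Counting semitones, E#3→G##3 is 4, which is the major third.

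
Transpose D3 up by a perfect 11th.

G4

Counting four letter names plus an octave up from D lands on G.
Moving 17 semitones up from D3 (the size of a perfect eleventh) reaches G4.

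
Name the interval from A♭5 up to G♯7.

A to G spans seven letter names (A-B-C-D-E-F-G), plus an octave, so the interval is some kind of fourteenth.
Ab5 to G#7 spans 24 semitones — one semitone wider than the major fourteenth (23) — giving an augmented fourteenth.
(Equivalently, a compound augmented seventh: an augmented seventh plus an octave.)

augmented fourteenth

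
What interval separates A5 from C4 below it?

Descending from A5 to C4 is the same interval as ascending C4 to A5.
C to A spans six letter names (C-D-E-F-G-A), plus an octave — that makes it a thirteenth of some quality.
Counting semitones, C4→A5 is 21, which is the major thirteenth.
(Equivalently, a compound major sixth: a major sixth plus an octave.)

major thirteenth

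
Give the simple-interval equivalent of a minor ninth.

Each octave removed subtracts seven from the number: 9 − 7 = 2.
That makes a minor ninth a compound minor second — an octave plus a minor second.

m2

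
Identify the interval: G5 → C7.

G to C spans four letter names (G-A-B-C), plus an octave: an eleventh.
Counting semitones, G5→C7 is 17, which is the perfect eleventh.
(Equivalently, a compound perfect fourth: a perfect fourth plus an octave.)

perfect eleventh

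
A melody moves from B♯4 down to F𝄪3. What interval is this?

Descending from B#4 to F##3 is the same interval as ascending F##3 to B#4.
F to B spans four letter names (F-G-A-B), plus an octave — that makes it an eleventh of some quality.
The perfect eleventh spans 17 semitones, and F##3 to B#4 is exactly 17 semitones — so this is a perfect eleventh.
(Equivalently, a compound perfect fourth: a perfect fourth plus an octave.)

perfect 11th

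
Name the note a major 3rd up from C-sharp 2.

Three letter names up from C: E.
A major third is 4 semitones; 4 semitones up from C#2 gives E#2.

E-sharp 2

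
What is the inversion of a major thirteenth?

First reduce the compound major thirteenth to its simple form, a major sixth.
The rule of nine gives the new number: 9 − 6 = 3, so a sixth becomes a third.
And major becomes minor under inversion, so we get a minor third.

m3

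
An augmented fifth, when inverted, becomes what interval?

The rule of nine gives the new number: 9 − 5 = 4, so a fifth becomes a fourth.
Quality inverts too: augmented becomes diminished. That makes the inversion a diminished fourth.

diminished 4th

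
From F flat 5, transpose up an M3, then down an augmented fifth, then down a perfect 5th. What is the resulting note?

Fb5 up a major third → Ab5 (4 semitones).
Ab5 down an augmented fifth → Dbb5 (8 semitones).
Dbb5 down a perfect fifth → Gbb4 (7 semitones).

G double-flat 4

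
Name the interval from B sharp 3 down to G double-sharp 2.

Descending from B#3 to G##2 is the same interval as ascending G##2 to B#3.
G to B spans three letter names (G-A-B), plus an octave — that makes it a tenth of some quality.
At 15 semitones, G##2→B#3 falls one short of a major tenth: minor.
(Equivalently, a compound minor third: a minor third plus an octave.)

minor tenth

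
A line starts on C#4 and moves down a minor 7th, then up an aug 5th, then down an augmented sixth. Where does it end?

C#3

C#4 down a minor seventh → D#3 (10 semitones).
Up an augmented fifth from D#3: A##3 (8 semitones up).
A##3 down an augmented sixth → C#3 (10 semitones).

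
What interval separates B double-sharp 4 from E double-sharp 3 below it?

Descending from B##4 to E##3 is the same interval as ascending E##3 to B##4.
E to B spans five letter names (E-F-G-A-B), plus an octave — that makes it a twelfth of some quality.
E##3 to B##4 is 19 semitones, matching the perfect twelfth exactly, so the quality is perfect.
(Equivalently, a compound perfect fifth: a perfect fifth plus an octave.)

perfect twelfth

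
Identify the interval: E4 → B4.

E to B spans five letter names (E-F-G-A-B), so the interval is some kind of fifth.
E4 to B4 is 7 semitones, matching the perfect fifth exactly, so the quality is perfect.

perfect fifth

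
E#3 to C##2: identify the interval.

Descending from E#3 to C##2 is the same interval as ascending C##2 to E#3.
C to E spans three letter names (C-D-E), plus an octave — that makes it a tenth of some quality.
C##2 to E#3 is 15 semitones, a half step short of the major tenth (16), so this is minor.
(Equivalently, a compound minor third: a minor third plus an octave.)

minor tenth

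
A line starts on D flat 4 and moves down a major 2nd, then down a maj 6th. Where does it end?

E double-flat 3

A major second down from Db4 is Cb4.
Cb4 down a major sixth → Ebb3 (9 semitones).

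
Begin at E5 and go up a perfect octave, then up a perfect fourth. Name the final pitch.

Up a perfect octave from E5: E6 (12 semitones up).
Up a perfect fourth from E6: A6 (5 semitones up).

A6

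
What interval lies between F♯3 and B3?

F to B spans four letter names (F-G-A-B) — that makes it a fourth of some quality.
The perfect fourth spans 5 semitones, and F#3 to B3 is exactly 5 semitones — so this is a perfect fourth.

perfect fourth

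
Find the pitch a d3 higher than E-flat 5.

Three letter names up from E: G.
A diminished third is 2 semitones; 2 semitones up from Eb5 gives Gbb5.

G-double-flat 5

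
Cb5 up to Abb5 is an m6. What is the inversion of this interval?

major 3rd

Interval numbers invert to sum to nine: 6 + 3 = 9, so a sixth inverts to a third.
And minor becomes major under inversion, so we get a major third.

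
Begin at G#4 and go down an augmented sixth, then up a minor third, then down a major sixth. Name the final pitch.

G#4 down an augmented sixth → Bb3 (10 semitones).
A minor third up from Bb3 is Db4.
Db4 down a major sixth → Fb3 (9 semitones).

Fb3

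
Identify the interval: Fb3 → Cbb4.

d5

F to C spans five letter names (F-G-A-B-C), so the interval is some kind of fifth.
The perfect fifth is 7 semitones; here we have 6, one semitone narrower: diminished.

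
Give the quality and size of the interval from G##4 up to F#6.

diminished fourteenth

G to F spans seven letter names (G-A-B-C-D-E-F), plus an octave — that makes it a fourteenth of some quality.
A major fourteenth would be 23 semitones; G##4 to F#6 is 21, two semitones narrower, so the interval is diminished.
(Equivalently, a compound diminished seventh: a diminished seventh plus an octave.)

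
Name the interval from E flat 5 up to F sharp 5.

E to F spans two letter names (E-F) — that makes it a second of some quality.
A major second would be 2 semitones; Eb5 to F#5 is 3, one semitone wider, so the interval is augmented.

A2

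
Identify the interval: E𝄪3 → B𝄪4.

E to B spans five letter names (E-F-G-A-B), plus an octave: a twelfth.
Counting semitones, E##3→B##4 is 19, which is the perfect twelfth.
(Equivalently, a compound perfect fifth: a perfect fifth plus an octave.)

P12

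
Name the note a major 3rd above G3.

The third takes the letter from G up to B.
A major third is 4 semitones; 4 semitones up from G3 gives B3.

B3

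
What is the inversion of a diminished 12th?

augmented fourth

First reduce the compound diminished twelfth to its simple form, a diminished fifth.
Inverted interval numbers add to nine, so a fifth pairs with a fourth (5 + 4 = 9).
Quality inverts too: diminished becomes augmented. That makes the inversion an augmented fourth.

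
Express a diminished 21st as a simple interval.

Each octave removed subtracts seven from the number: 21 − 14 = 7.
Quality carries through unchanged, so the simple form is a diminished seventh.

d7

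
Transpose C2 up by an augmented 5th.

Five letter names up from C: G.
An augmented fifth spans 8 semitones, so from C2 the target pitch is G#2.

G#2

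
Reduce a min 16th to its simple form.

minor 2nd

Each octave removed subtracts seven from the number: 16 − 14 = 2.
That makes a minor sixteenth a compound minor second — 2 octaves plus a minor second.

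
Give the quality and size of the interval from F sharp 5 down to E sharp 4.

Descending from F#5 to E#4 is the same interval as ascending E#4 to F#5.
E to F spans two letter names (E-F), plus an octave: a ninth.
At 13 semitones, E#4→F#5 falls one short of a major ninth: minor.
(Equivalently, a compound minor second: a minor second plus an octave.)

minor ninth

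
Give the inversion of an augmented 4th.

Interval numbers invert to sum to nine: 4 + 5 = 9, so a fourth inverts to a fifth.
Quality inverts too: augmented becomes diminished. That makes the inversion a diminished fifth.

diminished 5th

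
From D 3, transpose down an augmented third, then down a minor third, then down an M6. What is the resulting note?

D3 down an augmented third → Bbb2 (5 semitones).
Down a minor third from Bbb2: Gb2 (3 semitones down).
A major sixth down from Gb2 is Bbb1.

B double-flat 1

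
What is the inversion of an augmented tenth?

diminished sixth

First reduce the compound augmented tenth to its simple form, an augmented third.
Inverted interval numbers add to nine, so a third pairs with a sixth (3 + 6 = 9).
Quality inverts too: augmented becomes diminished. That makes the inversion a diminished sixth.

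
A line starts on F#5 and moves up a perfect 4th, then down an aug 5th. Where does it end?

Eb5

Up a perfect fourth from F#5: B5 (5 semitones up).
An augmented fifth down from B5 is Eb5.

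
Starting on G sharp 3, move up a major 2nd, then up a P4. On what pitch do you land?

D sharp 4

Up a major second from G#3: A#3 (2 semitones up).
A perfect fourth up from A#3 is D#4.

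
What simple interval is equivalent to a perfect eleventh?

perfect fourth

Subtracting seven from the interval number removes an octave: 11 − 7 = 4.
That makes a perfect eleventh a compound perfect fourth — an octave plus a perfect fourth.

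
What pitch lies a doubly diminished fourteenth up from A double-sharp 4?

Seven letters up from A (plus an octave) reaches G.
A doubly diminished fourteenth spans 20 semitones, so from A##4 the target pitch is G6.

G 6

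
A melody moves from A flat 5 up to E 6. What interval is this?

A to E spans five letter names (A-B-C-D-E): a fifth.
Ab5 to E6 spans 8 semitones — one semitone wider than the perfect fifth (7) — giving an augmented fifth.

augmented 5th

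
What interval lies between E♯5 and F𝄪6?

major ninth

E to F spans two letter names (E-F), plus an octave — that makes it a ninth of some quality.
Counting semitones, E#5→F##6 is 14, which is the major ninth.
(Equivalently, a compound major second: a major second plus an octave.)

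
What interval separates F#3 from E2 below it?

major 9th

Descending from F#3 to E2 is the same interval as ascending E2 to F#3.
E to F spans two letter names (E-F), plus an octave: a ninth.
The major ninth spans 14 semitones, and E2 to F#3 is exactly 14 semitones — so this is a major ninth.
(Equivalently, a compound major second: a major second plus an octave.)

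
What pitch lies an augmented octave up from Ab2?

A3

For an octave the letter name doesn't change: still A, an octave up.
An augmented octave spans 13 semitones, so from Ab2 the target pitch is A3.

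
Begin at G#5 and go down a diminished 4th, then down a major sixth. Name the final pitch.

F##4

G#5 down a diminished fourth → D##5 (4 semitones).
A major sixth down from D##5 is F##4.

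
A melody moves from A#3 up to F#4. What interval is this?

m6

A to F spans six letter names (A-B-C-D-E-F) — that makes it a sixth of some quality.
At 8 semitones, A#3→F#4 falls one short of a major sixth: minor.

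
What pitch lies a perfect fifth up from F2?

Five letter names up from F: C.
A perfect fifth spans 7 semitones, so from F2 the target pitch is C3.

C3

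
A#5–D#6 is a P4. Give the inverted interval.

P5

Interval numbers invert to sum to nine: 4 + 5 = 9, so a fourth inverts to a fifth.
Quality inverts too: perfect stays perfect. That makes the inversion a perfect fifth.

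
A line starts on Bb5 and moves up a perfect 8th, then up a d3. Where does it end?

A perfect octave up from Bb5 is Bb6.
A diminished third up from Bb6 is Dbb7.

Dbb7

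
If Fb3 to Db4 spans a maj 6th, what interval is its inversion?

minor 3rd

The rule of nine gives the new number: 9 − 6 = 3, so a sixth becomes a third.
Quality inverts too: major becomes minor. That makes the inversion a minor third.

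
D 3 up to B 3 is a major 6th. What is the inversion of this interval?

Inverted interval numbers add to nine, so a sixth pairs with a third (6 + 3 = 9).
The quality also flips — major becomes minor — giving a minor third.

minor 3rd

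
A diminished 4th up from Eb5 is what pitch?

Abb5

Four letter names up from E: A.
A diminished fourth is 4 semitones; 4 semitones up from Eb5 gives Abb5.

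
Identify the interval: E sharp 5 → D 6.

E to D spans seven letter names (E-F-G-A-B-C-D): a seventh.
A major seventh would be 11 semitones; E#5 to D6 is 9, two semitones narrower, so the interval is diminished.

diminished 7th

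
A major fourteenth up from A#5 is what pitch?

Counting seven letter names plus an octave up from A lands on G.
A major fourteenth is 23 semitones; 23 semitones up from A#5 gives G##7.

G##7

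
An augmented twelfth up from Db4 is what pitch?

Five letters up from D (plus an octave) reaches A.
An augmented twelfth is 20 semitones; 20 semitones up from Db4 gives A5.

A5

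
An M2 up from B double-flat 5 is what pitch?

Counting two letter names up from B lands on C.
A major second spans 2 semitones, so from Bbb5 the target pitch is Cb6.

C flat 6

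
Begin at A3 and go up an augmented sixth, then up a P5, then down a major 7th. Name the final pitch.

A3 up an augmented sixth → F##4 (10 semitones).
A perfect fifth up from F##4 is C##5.
C##5 down a major seventh → D#4 (11 semitones).

D#4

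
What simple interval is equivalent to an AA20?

doubly augmented 6th

Subtracting seven from the interval number removes an octave: 20 − 14 = 6.
Quality carries through unchanged, so the simple form is a doubly augmented sixth.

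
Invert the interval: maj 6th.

The rule of nine gives the new number: 9 − 6 = 3, so a sixth becomes a third.
Quality inverts too: major becomes minor. That makes the inversion a minor third.

minor third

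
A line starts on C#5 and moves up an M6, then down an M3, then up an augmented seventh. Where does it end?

Up a major sixth from C#5: A#5 (9 semitones up).
A major third down from A#5 is F#5.
Up an augmented seventh from F#5: E##6 (12 semitones up).

E##6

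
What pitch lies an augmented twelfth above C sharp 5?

The twelfth's letter: C up five letter names plus an octave → G.
Moving 20 semitones up from C#5 (the size of an augmented twelfth) reaches G##6.

G double-sharp 6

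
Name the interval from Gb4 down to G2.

diminished fifteenth

Descending from Gb4 to G2 is the same interval as ascending G2 to Gb4.
G to G is the same letter name, plus 2 octaves: a fifteenth.
G2 to Gb4 spans 23 semitones — one semitone narrower than the perfect fifteenth (24) — giving a diminished fifteenth.
(Equivalently, a compound diminished octave: a diminished octave plus an octave.)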